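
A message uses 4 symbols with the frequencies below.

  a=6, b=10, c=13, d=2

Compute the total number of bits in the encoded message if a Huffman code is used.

Build the Huffman tree bottom-up:
merge d(2) and a(6): 8
merge 8 and b(10): 18
merge c(13) and 18: 31
Total encoded bits = sum of merged weights = 8 + 18 + 31 = 57.

57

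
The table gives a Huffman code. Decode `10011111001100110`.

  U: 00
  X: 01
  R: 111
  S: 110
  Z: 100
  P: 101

Read left to right; each codeword is recognised as soon as it completes (prefix code):
  100→Z | 111→R | 110→S | 01→X | 100→Z | 110→S
Decoded message: ZRSXZS

ZRSXZS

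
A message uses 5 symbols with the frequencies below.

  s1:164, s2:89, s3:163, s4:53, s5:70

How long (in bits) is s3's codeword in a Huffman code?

2

Repeatedly merge the two smallest:
combine s4(53), s5(70) → 123
combine s2(89), 123 → 212
combine s3(163), s1(164) → 327
combine 212, 327 → 539
s3's leaf is at depth 2, giving a 2-bit codeword.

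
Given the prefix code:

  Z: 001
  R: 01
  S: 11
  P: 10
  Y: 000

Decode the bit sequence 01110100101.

Read left to right; each codeword is recognised as soon as it completes (prefix code):
  01→R | 11→S | 01→R | 001→Z | 01→R
Decoded message: RSRZR

RSRZR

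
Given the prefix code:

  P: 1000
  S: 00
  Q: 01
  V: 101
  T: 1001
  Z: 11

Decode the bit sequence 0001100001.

SQPQ

Read left to right; each codeword is recognised as soon as it completes (prefix code):
  00→S | 01→Q | 1000→P | 01→Q
Decoded message: SQPQ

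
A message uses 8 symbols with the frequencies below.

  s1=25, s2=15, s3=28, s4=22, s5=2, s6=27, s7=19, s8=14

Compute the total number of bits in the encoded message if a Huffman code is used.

444

Build the Huffman tree bottom-up:
combine s5(2), s8(14) → 16
combine s2(15), 16 → 31
combine s7(19), s4(22) → 41
combine s1(25), s6(27) → 52
combine s3(28), 31 → 59
combine 41, 52 → 93
combine 59, 93 → 152
Each symbol's bit-cost is frequency × depth; summing gives 444 bits (equivalently 16 + 31 + 41 + 52 + 59 + 93 + 152).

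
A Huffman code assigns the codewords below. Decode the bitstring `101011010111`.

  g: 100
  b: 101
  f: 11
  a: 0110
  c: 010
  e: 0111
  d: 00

Read left to right; each codeword is recognised as soon as it completes (prefix code):
  101→b | 0110→a | 101→b | 11→f
Decoded message: babf

babf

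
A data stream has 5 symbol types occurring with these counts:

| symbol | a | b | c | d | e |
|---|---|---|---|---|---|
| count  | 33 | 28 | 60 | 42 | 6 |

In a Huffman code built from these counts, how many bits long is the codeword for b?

Build the tree from the bottom:
combine e(6), b(28) → 34
combine a(33), 34 → 67
combine d(42), c(60) → 102
combine 67, 102 → 169
b's leaf is at depth 3, giving a 3-bit codeword.

3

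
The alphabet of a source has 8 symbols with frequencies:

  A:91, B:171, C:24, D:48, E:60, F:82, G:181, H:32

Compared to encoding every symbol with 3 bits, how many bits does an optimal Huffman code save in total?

192

Fixed-length: 3 bits × 689 symbols = 2067 bits.
Huffman merges:
merge C(24) and H(32): 56
merge D(48) and 56: 104
merge E(60) and F(82): 142
merge A(91) and 104: 195
merge 142 and B(171): 313
merge G(181) and 195: 376
merge 313 and 376: 689
Huffman total = 56 + 104 + 142 + 195 + 313 + 376 + 689 = 1875 bits.
Saving = 2067 − 1875 = 192 bits.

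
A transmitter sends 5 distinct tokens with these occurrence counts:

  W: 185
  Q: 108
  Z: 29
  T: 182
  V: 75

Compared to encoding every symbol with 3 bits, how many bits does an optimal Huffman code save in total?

475

Fixed-length: 3 bits × 579 symbols = 1737 bits.
Huffman merges:
merge Z(29) and V(75): 104
merge 104 and Q(108): 212
merge T(182) and W(185): 367
merge 212 and 367: 579
Huffman total = 104 + 212 + 367 + 579 = 1262 bits.
Saving = 1737 − 1262 = 475 bits.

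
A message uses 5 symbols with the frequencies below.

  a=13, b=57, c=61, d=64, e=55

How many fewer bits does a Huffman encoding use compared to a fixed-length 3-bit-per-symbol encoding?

182

Fixed-length: 3 bits × 250 symbols = 750 bits.
Huffman merges:
merge a(13) and e(55): 68
merge b(57) and c(61): 118
merge d(64) and 68: 132
merge 118 and 132: 250
Huffman total = 68 + 118 + 132 + 250 = 568 bits.
Saving = 750 − 568 = 182 bits.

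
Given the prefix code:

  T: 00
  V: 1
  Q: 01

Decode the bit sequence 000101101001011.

Read left to right; each codeword is recognised as soon as it completes (prefix code):
  00→T | 01→Q | 01→Q | 1→V | 01→Q | 00→T | 1→V | 01→Q | 1→V
Decoded message: TQQVQTVQV

TQQVQTVQV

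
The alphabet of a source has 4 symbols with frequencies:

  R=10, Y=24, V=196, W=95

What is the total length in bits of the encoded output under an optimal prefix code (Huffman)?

488

Merge the two smallest weights repeatedly:
combine R(10), Y(24) → 34
combine 34, W(95) → 129
combine 129, V(196) → 325
Each symbol's bit-cost is frequency × depth; summing gives 488 bits (equivalently 34 + 129 + 325).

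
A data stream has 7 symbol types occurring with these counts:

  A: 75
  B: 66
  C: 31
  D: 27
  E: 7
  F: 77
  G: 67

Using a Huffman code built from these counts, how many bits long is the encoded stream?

Build the Huffman tree bottom-up:
E(7) + D(27) → 34
C(31) + 34 → 65
65 + B(66) → 131
G(67) + A(75) → 142
F(77) + 131 → 208
142 + 208 → 350
The encoded length is the sum of every internal node's weight: 34 + 65 + 131 + 142 + 208 + 350 = 930 bits.

930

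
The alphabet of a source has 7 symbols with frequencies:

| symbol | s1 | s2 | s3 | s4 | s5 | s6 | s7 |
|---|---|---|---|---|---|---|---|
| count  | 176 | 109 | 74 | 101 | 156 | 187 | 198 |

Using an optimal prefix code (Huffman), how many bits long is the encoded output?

Merge the two smallest weights repeatedly:
s3(74) + s4(101) → 175
s2(109) + s5(156) → 265
175 + s1(176) → 351
s6(187) + s7(198) → 385
265 + 351 → 616
385 + 616 → 1001
Each symbol's bit-cost is frequency × depth; summing gives 2793 bits (equivalently 175 + 265 + 351 + 385 + 616 + 1001).

2793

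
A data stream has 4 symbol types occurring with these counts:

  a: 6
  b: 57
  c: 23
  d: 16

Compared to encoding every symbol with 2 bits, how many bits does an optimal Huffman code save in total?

35

Fixed-length: 2 bits × 102 symbols = 204 bits.
Huffman merges:
a(6) + d(16) → 22
22 + c(23) → 45
45 + b(57) → 102
Huffman total = 22 + 45 + 102 = 169 bits.
Saving = 204 − 169 = 35 bits.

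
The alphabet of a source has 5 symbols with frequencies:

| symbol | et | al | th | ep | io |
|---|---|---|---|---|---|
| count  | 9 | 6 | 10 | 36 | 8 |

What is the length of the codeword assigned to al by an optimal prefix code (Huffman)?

3

Build the tree from the bottom:
al(6) + io(8) → 14
et(9) + th(10) → 19
14 + 19 → 33
33 + ep(36) → 69
The subtree containing al is merged 3 times, so code length = 3.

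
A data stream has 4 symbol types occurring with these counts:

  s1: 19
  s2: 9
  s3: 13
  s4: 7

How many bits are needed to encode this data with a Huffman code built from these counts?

93

Build the Huffman tree bottom-up:
merge s4(7) and s2(9): 16
merge s3(13) and 16: 29
merge s1(19) and 29: 48
Total encoded bits = sum of merged weights = 16 + 29 + 48 = 93.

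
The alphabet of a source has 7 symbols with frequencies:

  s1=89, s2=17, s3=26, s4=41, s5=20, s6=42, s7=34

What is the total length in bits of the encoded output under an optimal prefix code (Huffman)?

713

Build the Huffman tree bottom-up:
merge s2(17) and s5(20): 37
merge s3(26) and s7(34): 60
merge 37 and s4(41): 78
merge s6(42) and 60: 102
merge 78 and s1(89): 167
merge 102 and 167: 269
The encoded length is the sum of every internal node's weight: 37 + 60 + 78 + 102 + 167 + 269 = 713 bits.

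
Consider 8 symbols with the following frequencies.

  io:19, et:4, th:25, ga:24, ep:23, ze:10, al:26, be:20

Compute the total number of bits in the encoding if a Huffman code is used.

441

Merge the two smallest weights repeatedly:
combine et(4), ze(10) → 14
combine 14, io(19) → 33
combine be(20), ep(23) → 43
combine ga(24), th(25) → 49
combine al(26), 33 → 59
combine 43, 49 → 92
combine 59, 92 → 151
The encoded length is the sum of every internal node's weight: 14 + 33 + 43 + 49 + 59 + 92 + 151 = 441 bits.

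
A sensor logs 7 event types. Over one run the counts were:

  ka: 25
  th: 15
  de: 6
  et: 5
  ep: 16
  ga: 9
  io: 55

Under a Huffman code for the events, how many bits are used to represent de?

5

Build the tree from the bottom:
merge et(5) and de(6): 11
merge ga(9) and 11: 20
merge th(15) and ep(16): 31
merge 20 and ka(25): 45
merge 31 and 45: 76
merge io(55) and 76: 131
The subtree containing de is merged 5 times, so code length = 5.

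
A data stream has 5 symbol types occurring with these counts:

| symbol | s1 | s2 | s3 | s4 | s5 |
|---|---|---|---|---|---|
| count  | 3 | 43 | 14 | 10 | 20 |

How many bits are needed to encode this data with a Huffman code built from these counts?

177

Greedily combine the two least-frequent nodes:
s1(3) + s4(10) → 13
13 + s3(14) → 27
s5(20) + 27 → 47
s2(43) + 47 → 90
The encoded length is the sum of every internal node's weight: 13 + 27 + 47 + 90 = 177 bits.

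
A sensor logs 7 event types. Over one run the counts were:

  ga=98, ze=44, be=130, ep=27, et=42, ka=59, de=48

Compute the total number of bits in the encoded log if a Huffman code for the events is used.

Greedily combine the two least-frequent nodes:
ep(27) + et(42) → 69
ze(44) + de(48) → 92
ka(59) + 69 → 128
92 + ga(98) → 190
128 + be(130) → 258
190 + 258 → 448
Each symbol's bit-cost is frequency × depth; summing gives 1185 bits (equivalently 69 + 92 + 128 + 190 + 258 + 448).

1185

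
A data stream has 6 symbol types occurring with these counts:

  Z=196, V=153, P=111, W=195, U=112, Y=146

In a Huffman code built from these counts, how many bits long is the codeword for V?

Build the tree from the bottom:
combine P(111), U(112) → 223
combine Y(146), V(153) → 299
combine W(195), Z(196) → 391
combine 223, 299 → 522
combine 391, 522 → 913
V sits 3 levels below the root, so its codeword is 3 bits.

3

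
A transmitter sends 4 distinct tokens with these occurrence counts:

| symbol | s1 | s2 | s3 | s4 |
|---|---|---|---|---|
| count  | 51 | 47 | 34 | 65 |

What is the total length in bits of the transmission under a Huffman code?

Build the Huffman tree bottom-up:
s3(34) + s2(47) → 81
s1(51) + s4(65) → 116
81 + 116 → 197
Each symbol's bit-cost is frequency × depth; summing gives 394 bits (equivalently 81 + 116 + 197).

394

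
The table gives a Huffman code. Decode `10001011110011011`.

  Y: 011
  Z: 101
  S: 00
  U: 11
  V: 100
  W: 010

VWUUSUY

Read left to right; each codeword is recognised as soon as it completes (prefix code):
  100→V | 010→W | 11→U | 11→U | 00→S | 11→U | 011→Y
Decoded message: VWUUSUY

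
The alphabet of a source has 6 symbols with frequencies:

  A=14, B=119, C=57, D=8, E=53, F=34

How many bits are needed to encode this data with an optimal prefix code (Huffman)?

Build the Huffman tree bottom-up:
merge D(8) and A(14): 22
merge 22 and F(34): 56
merge E(53) and 56: 109
merge C(57) and 109: 166
merge B(119) and 166: 285
Each symbol's bit-cost is frequency × depth; summing gives 638 bits (equivalently 22 + 56 + 109 + 166 + 285).

638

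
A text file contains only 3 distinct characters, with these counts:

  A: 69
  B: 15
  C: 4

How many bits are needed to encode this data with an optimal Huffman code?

107

Build the Huffman tree bottom-up:
combine C(4), B(15) → 19
combine 19, A(69) → 88
The encoded length is the sum of every internal node's weight: 19 + 88 = 107 bits.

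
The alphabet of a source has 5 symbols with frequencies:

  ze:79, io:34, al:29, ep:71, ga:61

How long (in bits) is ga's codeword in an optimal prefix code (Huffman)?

2

Huffman merges, smallest pair first:
merge al(29) and io(34): 63
merge ga(61) and 63: 124
merge ep(71) and ze(79): 150
merge 124 and 150: 274
The subtree containing ga is merged 2 times, so code length = 2.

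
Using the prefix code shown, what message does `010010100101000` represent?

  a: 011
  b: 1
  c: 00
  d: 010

ddbcbdc

Read left to right; each codeword is recognised as soon as it completes (prefix code):
  010→d | 010→d | 1→b | 00→c | 1→b | 010→d | 00→c
Decoded message: ddbcbdc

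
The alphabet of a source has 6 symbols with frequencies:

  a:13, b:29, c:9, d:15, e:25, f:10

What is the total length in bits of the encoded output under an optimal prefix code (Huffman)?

Build the Huffman tree bottom-up:
combine c(9), f(10) → 19
combine a(13), d(15) → 28
combine 19, e(25) → 44
combine 28, b(29) → 57
combine 44, 57 → 101
Total encoded bits = sum of merged weights = 19 + 28 + 44 + 57 + 101 = 249.

249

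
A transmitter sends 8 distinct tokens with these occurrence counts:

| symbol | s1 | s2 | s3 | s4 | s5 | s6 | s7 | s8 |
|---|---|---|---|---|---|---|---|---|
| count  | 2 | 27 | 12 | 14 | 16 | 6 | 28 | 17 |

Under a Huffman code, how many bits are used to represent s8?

3

Huffman merges, smallest pair first:
combine s1(2), s6(6) → 8
combine 8, s3(12) → 20
combine s4(14), s5(16) → 30
combine s8(17), 20 → 37
combine s2(27), s7(28) → 55
combine 30, 37 → 67
combine 55, 67 → 122
s8's leaf is at depth 3, giving a 3-bit codeword.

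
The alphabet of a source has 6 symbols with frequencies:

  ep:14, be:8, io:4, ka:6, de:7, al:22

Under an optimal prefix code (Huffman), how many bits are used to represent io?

3

Build the tree from the bottom:
io(4) + ka(6) → 10
de(7) + be(8) → 15
10 + ep(14) → 24
15 + al(22) → 37
24 + 37 → 61
io's leaf is at depth 3, giving a 3-bit codeword.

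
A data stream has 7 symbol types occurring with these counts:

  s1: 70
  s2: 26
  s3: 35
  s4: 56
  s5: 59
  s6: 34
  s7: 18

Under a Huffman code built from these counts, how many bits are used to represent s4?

3

Build the tree from the bottom:
s7(18) + s2(26) → 44
s6(34) + s3(35) → 69
44 + s4(56) → 100
s5(59) + 69 → 128
s1(70) + 100 → 170
128 + 170 → 298
s4 sits 3 levels below the root, so its codeword is 3 bits.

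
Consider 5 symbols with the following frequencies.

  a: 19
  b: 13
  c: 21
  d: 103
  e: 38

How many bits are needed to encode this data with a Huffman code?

Build the Huffman tree bottom-up:
combine b(13), a(19) → 32
combine c(21), 32 → 53
combine e(38), 53 → 91
combine 91, d(103) → 194
The encoded length is the sum of every internal node's weight: 32 + 53 + 91 + 194 = 370 bits.

370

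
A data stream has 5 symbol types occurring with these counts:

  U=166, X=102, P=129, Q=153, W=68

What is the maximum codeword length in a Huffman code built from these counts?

3

Merge the two lowest-weight nodes at each step:
combine W(68), X(102) → 170
combine P(129), Q(153) → 282
combine U(166), 170 → 336
combine 282, 336 → 618
Maximum depth reached is 3.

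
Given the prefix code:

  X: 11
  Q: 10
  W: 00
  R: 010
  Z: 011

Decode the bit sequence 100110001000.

Read left to right; each codeword is recognised as soon as it completes (prefix code):
  10→Q | 011→Z | 00→W | 010→R | 00→W
Decoded message: QZWRW

QZWRW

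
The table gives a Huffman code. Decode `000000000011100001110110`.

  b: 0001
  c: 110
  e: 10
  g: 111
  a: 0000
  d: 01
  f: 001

aafcbcc

Read left to right; each codeword is recognised as soon as it completes (prefix code):
  0000→a | 0000→a | 001→f | 110→c | 0001→b | 110→c | 110→c
Decoded message: aafcbcc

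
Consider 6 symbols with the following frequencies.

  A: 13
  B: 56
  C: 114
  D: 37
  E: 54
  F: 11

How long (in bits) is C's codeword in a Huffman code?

Huffman merges, smallest pair first:
merge F(11) and A(13): 24
merge 24 and D(37): 61
merge E(54) and B(56): 110
merge 61 and 110: 171
merge C(114) and 171: 285
C is a child of the root — depth 1, so its codeword is a single bit.

1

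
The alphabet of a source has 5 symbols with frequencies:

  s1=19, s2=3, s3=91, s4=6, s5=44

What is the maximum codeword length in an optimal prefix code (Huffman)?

Merge the two lowest-weight nodes at each step:
combine s2(3), s4(6) → 9
combine 9, s1(19) → 28
combine 28, s5(44) → 72
combine 72, s3(91) → 163
The rarest symbols sit at the bottom; the longest codeword is 4 bits.

4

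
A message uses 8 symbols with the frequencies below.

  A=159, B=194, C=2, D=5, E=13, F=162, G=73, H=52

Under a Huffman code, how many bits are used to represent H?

4

Build the tree from the bottom:
C(2) + D(5) → 7
7 + E(13) → 20
20 + H(52) → 72
72 + G(73) → 145
145 + A(159) → 304
F(162) + B(194) → 356
304 + 356 → 660
H sits 4 levels below the root, so its codeword is 4 bits.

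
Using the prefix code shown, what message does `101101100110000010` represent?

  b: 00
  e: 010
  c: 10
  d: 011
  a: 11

cadbabbe

Read left to right; each codeword is recognised as soon as it completes (prefix code):
  10→c | 11→a | 011→d | 00→b | 11→a | 00→b | 00→b | 010→e
Decoded message: cadbabbe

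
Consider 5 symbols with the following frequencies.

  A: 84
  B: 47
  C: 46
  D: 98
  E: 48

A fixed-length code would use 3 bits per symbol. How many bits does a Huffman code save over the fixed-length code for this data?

230

Fixed-length: 3 bits × 323 symbols = 969 bits.
Huffman merges:
combine C(46), B(47) → 93
combine E(48), A(84) → 132
combine 93, D(98) → 191
combine 132, 191 → 323
Huffman total = 93 + 132 + 191 + 323 = 739 bits.
Saving = 969 − 739 = 230 bits.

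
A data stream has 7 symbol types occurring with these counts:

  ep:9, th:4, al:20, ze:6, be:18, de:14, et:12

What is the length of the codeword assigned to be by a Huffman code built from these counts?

Repeatedly merge the two smallest:
combine th(4), ze(6) → 10
combine ep(9), 10 → 19
combine et(12), de(14) → 26
combine be(18), 19 → 37
combine al(20), 26 → 46
combine 37, 46 → 83
The subtree containing be is merged 2 times, so code length = 2.

2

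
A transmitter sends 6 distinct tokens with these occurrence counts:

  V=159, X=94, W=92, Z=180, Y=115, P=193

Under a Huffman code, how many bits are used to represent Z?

2

Huffman merges, smallest pair first:
W(92) + X(94) → 186
Y(115) + V(159) → 274
Z(180) + 186 → 366
P(193) + 274 → 467
366 + 467 → 833
The subtree containing Z is merged 2 times, so code length = 2.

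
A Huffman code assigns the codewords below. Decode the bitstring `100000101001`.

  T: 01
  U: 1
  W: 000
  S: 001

Read left to right; each codeword is recognised as soon as it completes (prefix code):
  1→U | 000→W | 001→S | 01→T | 001→S
Decoded message: UWSTS

UWSTS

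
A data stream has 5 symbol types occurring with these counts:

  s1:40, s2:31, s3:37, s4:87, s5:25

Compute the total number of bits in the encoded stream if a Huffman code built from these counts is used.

Build the Huffman tree bottom-up:
s5(25) + s2(31) → 56
s3(37) + s1(40) → 77
56 + 77 → 133
s4(87) + 133 → 220
Total encoded bits = sum of merged weights = 56 + 77 + 133 + 220 = 486.

486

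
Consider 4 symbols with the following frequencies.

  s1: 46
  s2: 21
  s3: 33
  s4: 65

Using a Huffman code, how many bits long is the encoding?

Greedily combine the two least-frequent nodes:
combine s2(21), s3(33) → 54
combine s1(46), 54 → 100
combine s4(65), 100 → 165
The encoded length is the sum of every internal node's weight: 54 + 100 + 165 = 319 bits.

319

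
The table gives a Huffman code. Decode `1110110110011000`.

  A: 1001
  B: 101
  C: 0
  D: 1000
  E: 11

Read left to right; each codeword is recognised as soon as it completes (prefix code):
  11→E | 101→B | 101→B | 1001→A | 1000→D
Decoded message: EBBAD

EBBAD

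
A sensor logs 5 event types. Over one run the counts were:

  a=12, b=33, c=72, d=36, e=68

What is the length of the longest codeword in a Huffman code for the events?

Merge the two lowest-weight nodes at each step:
merge a(12) and b(33): 45
merge d(36) and 45: 81
merge e(68) and c(72): 140
merge 81 and 140: 221
The first pair merged (a, b) ends up deepest, at depth 3.

3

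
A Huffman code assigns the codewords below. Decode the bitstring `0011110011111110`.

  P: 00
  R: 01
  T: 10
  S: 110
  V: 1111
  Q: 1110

PVPVQ

Read left to right; each codeword is recognised as soon as it completes (prefix code):
  00→P | 1111→V | 00→P | 1111→V | 1110→Q
Decoded message: PVPVQ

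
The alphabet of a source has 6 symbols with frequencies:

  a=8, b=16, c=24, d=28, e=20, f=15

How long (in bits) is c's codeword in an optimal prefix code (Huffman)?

Huffman merges, smallest pair first:
combine a(8), f(15) → 23
combine b(16), e(20) → 36
combine 23, c(24) → 47
combine d(28), 36 → 64
combine 47, 64 → 111
c's leaf is at depth 2, giving a 2-bit codeword.

2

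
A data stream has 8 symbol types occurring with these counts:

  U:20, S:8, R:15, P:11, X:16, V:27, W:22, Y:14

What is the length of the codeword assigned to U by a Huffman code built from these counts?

Huffman merges, smallest pair first:
S(8) + P(11) → 19
Y(14) + R(15) → 29
X(16) + 19 → 35
U(20) + W(22) → 42
V(27) + 29 → 56
35 + 42 → 77
56 + 77 → 133
The subtree containing U is merged 3 times, so code length = 3.

3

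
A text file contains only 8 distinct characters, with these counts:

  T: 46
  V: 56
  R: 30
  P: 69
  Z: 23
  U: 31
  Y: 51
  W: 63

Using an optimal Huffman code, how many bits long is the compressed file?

1091

Merge the two smallest weights repeatedly:
Z(23) + R(30) → 53
U(31) + T(46) → 77
Y(51) + 53 → 104
V(56) + W(63) → 119
P(69) + 77 → 146
104 + 119 → 223
146 + 223 → 369
Each symbol's bit-cost is frequency × depth; summing gives 1091 bits (equivalently 53 + 77 + 104 + 119 + 146 + 223 + 369).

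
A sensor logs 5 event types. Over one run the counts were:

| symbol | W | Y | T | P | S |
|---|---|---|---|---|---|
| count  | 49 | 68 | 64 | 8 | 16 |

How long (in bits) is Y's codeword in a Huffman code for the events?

2

Huffman merges, smallest pair first:
P(8) + S(16) → 24
24 + W(49) → 73
T(64) + Y(68) → 132
73 + 132 → 205
The subtree containing Y is merged 2 times, so code length = 2.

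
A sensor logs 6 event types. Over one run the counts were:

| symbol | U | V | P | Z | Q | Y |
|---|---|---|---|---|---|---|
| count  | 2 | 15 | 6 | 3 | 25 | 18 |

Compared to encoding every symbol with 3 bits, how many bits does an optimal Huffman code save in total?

Fixed-length: 3 bits × 69 symbols = 207 bits.
Huffman merges:
U(2) + Z(3) → 5
5 + P(6) → 11
11 + V(15) → 26
Y(18) + Q(25) → 43
26 + 43 → 69
Huffman total = 5 + 11 + 26 + 43 + 69 = 154 bits.
Saving = 207 − 154 = 53 bits.

53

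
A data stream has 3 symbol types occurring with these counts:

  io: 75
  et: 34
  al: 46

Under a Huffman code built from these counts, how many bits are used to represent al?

2

Huffman merges, smallest pair first:
merge et(34) and al(46): 80
merge io(75) and 80: 155
The subtree containing al is merged 2 times, so code length = 2.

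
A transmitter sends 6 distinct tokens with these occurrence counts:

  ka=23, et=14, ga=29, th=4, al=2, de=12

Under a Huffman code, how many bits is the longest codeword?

4

Merge the two lowest-weight nodes at each step:
merge al(2) and th(4): 6
merge 6 and de(12): 18
merge et(14) and 18: 32
merge ka(23) and ga(29): 52
merge 32 and 52: 84
The rarest symbols sit at the bottom; the longest codeword is 4 bits.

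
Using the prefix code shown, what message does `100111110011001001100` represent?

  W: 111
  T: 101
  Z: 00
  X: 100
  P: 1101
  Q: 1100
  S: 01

XWQQXQ

Read left to right; each codeword is recognised as soon as it completes (prefix code):
  100→X | 111→W | 1100→Q | 1100→Q | 100→X | 1100→Q
Decoded message: XWQQXQ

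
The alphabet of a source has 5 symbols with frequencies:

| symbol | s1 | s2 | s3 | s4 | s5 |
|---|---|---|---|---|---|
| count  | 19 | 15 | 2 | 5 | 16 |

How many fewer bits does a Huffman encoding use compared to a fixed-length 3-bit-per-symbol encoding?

Fixed-length: 3 bits × 57 symbols = 171 bits.
Huffman merges:
s3(2) + s4(5) → 7
7 + s2(15) → 22
s5(16) + s1(19) → 35
22 + 35 → 57
Huffman total = 7 + 22 + 35 + 57 = 121 bits.
Saving = 171 − 121 = 50 bits.

50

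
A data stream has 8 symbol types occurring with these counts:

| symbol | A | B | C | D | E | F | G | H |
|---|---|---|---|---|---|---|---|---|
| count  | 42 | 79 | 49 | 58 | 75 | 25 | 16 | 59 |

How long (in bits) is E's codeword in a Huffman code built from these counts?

3

Repeatedly merge the two smallest:
merge G(16) and F(25): 41
merge 41 and A(42): 83
merge C(49) and D(58): 107
merge H(59) and E(75): 134
merge B(79) and 83: 162
merge 107 and 134: 241
merge 162 and 241: 403
E sits 3 levels below the root, so its codeword is 3 bits.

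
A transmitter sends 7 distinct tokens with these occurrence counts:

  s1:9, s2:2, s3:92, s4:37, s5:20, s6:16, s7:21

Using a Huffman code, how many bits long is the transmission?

445

Build the Huffman tree bottom-up:
merge s2(2) and s1(9): 11
merge 11 and s6(16): 27
merge s5(20) and s7(21): 41
merge 27 and s4(37): 64
merge 41 and 64: 105
merge s3(92) and 105: 197
Total encoded bits = sum of merged weights = 11 + 27 + 41 + 64 + 105 + 197 = 445.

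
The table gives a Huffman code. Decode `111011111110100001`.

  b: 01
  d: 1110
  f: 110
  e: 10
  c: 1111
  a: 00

Read left to right; each codeword is recognised as soon as it completes (prefix code):
  1110→d | 1111→c | 1110→d | 10→e | 00→a | 01→b
Decoded message: dcdeab

dcdeab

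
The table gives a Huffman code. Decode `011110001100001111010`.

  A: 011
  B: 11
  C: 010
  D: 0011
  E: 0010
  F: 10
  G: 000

ABGBGABC

Read left to right; each codeword is recognised as soon as it completes (prefix code):
  011→A | 11→B | 000→G | 11→B | 000→G | 011→A | 11→B | 010→C
Decoded message: ABGBGABC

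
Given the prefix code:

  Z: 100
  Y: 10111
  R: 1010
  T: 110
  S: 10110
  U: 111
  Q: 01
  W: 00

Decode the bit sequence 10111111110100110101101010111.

YUTZTSRU

Read left to right; each codeword is recognised as soon as it completes (prefix code):
  10111→Y | 111→U | 110→T | 100→Z | 110→T | 10110→S | 1010→R | 111→U
Decoded message: YUTZTSRU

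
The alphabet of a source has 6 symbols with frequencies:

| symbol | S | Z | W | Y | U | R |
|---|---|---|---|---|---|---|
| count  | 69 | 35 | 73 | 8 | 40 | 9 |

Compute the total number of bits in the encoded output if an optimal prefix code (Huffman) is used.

Greedily combine the two least-frequent nodes:
Y(8) + R(9) → 17
17 + Z(35) → 52
U(40) + 52 → 92
S(69) + W(73) → 142
92 + 142 → 234
Total encoded bits = sum of merged weights = 17 + 52 + 92 + 142 + 234 = 537.

537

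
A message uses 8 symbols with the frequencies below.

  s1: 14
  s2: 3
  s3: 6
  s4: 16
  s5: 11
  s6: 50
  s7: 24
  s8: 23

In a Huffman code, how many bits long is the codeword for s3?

5

Build the tree from the bottom:
merge s2(3) and s3(6): 9
merge 9 and s5(11): 20
merge s1(14) and s4(16): 30
merge 20 and s8(23): 43
merge s7(24) and 30: 54
merge 43 and s6(50): 93
merge 54 and 93: 147
s3 sits 5 levels below the root, so its codeword is 5 bits.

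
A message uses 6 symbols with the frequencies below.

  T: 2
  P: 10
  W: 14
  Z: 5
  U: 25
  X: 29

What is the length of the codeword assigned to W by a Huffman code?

2

Repeatedly merge the two smallest:
T(2) + Z(5) → 7
7 + P(10) → 17
W(14) + 17 → 31
U(25) + X(29) → 54
31 + 54 → 85
W's leaf is at depth 2, giving a 2-bit codeword.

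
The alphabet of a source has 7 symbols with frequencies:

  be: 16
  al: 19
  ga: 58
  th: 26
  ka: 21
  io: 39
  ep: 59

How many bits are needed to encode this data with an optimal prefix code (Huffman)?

632

Build the Huffman tree bottom-up:
merge be(16) and al(19): 35
merge ka(21) and th(26): 47
merge 35 and io(39): 74
merge 47 and ga(58): 105
merge ep(59) and 74: 133
merge 105 and 133: 238
Each symbol's bit-cost is frequency × depth; summing gives 632 bits (equivalently 35 + 47 + 74 + 105 + 133 + 238).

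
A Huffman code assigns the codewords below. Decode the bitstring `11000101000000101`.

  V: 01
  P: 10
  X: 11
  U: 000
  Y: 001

Read left to right; each codeword is recognised as soon as it completes (prefix code):
  11→X | 000→U | 10→P | 10→P | 000→U | 001→Y | 01→V
Decoded message: XUPPUYV

XUPPUYV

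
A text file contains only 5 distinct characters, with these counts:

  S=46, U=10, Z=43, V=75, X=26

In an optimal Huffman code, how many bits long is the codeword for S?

2

Repeatedly merge the two smallest:
combine U(10), X(26) → 36
combine 36, Z(43) → 79
combine S(46), V(75) → 121
combine 79, 121 → 200
S sits 2 levels below the root, so its codeword is 2 bits.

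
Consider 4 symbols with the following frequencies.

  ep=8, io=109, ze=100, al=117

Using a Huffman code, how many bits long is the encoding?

659

Greedily combine the two least-frequent nodes:
combine ep(8), ze(100) → 108
combine 108, io(109) → 217
combine al(117), 217 → 334
Total encoded bits = sum of merged weights = 108 + 217 + 334 = 659.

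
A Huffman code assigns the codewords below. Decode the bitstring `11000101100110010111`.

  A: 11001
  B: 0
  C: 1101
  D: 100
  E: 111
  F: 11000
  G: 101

Read left to right; each codeword is recognised as soon as it completes (prefix code):
  11000→F | 101→G | 100→D | 11001→A | 0→B | 111→E
Decoded message: FGDABE

FGDABE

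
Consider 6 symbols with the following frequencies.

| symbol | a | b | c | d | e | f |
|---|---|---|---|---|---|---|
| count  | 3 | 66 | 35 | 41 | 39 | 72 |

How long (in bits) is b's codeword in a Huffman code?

Build the tree from the bottom:
combine a(3), c(35) → 38
combine 38, e(39) → 77
combine d(41), b(66) → 107
combine f(72), 77 → 149
combine 107, 149 → 256
b sits 2 levels below the root, so its codeword is 2 bits.

2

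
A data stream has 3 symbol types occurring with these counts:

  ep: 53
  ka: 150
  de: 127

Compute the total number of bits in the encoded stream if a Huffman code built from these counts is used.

510

Build the Huffman tree bottom-up:
ep(53) + de(127) → 180
ka(150) + 180 → 330
Each symbol's bit-cost is frequency × depth; summing gives 510 bits (equivalently 180 + 330).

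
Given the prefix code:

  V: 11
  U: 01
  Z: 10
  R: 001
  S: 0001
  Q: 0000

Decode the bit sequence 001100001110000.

Read left to right; each codeword is recognised as soon as it completes (prefix code):
  001→R | 10→Z | 0001→S | 11→V | 0000→Q
Decoded message: RZSVQ

RZSVQ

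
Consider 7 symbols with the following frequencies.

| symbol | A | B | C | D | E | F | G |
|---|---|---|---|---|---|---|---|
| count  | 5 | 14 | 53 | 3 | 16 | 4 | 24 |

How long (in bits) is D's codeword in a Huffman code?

5

Build the tree from the bottom:
combine D(3), F(4) → 7
combine A(5), 7 → 12
combine 12, B(14) → 26
combine E(16), G(24) → 40
combine 26, 40 → 66
combine C(53), 66 → 119
D sits 5 levels below the root, so its codeword is 5 bits.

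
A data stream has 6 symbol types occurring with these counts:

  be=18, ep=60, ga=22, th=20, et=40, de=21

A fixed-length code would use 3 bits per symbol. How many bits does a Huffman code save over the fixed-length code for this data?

Fixed-length: 3 bits × 181 symbols = 543 bits.
Huffman merges:
combine be(18), th(20) → 38
combine de(21), ga(22) → 43
combine 38, et(40) → 78
combine 43, ep(60) → 103
combine 78, 103 → 181
Huffman total = 38 + 43 + 78 + 103 + 181 = 443 bits.
Saving = 543 − 443 = 100 bits.

100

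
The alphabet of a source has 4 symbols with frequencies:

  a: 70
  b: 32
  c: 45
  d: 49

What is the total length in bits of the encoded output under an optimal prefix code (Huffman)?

Build the Huffman tree bottom-up:
merge b(32) and c(45): 77
merge d(49) and a(70): 119
merge 77 and 119: 196
Each symbol's bit-cost is frequency × depth; summing gives 392 bits (equivalently 77 + 119 + 196).

392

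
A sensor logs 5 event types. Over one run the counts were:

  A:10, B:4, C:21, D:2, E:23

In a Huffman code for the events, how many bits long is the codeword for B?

4

Huffman merges, smallest pair first:
D(2) + B(4) → 6
6 + A(10) → 16
16 + C(21) → 37
E(23) + 37 → 60
The subtree containing B is merged 4 times, so code length = 4.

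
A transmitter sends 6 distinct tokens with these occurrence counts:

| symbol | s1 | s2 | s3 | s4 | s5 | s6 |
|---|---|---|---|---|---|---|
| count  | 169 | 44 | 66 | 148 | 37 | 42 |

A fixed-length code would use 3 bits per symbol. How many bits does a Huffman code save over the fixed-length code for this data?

317

Fixed-length: 3 bits × 506 symbols = 1518 bits.
Huffman merges:
merge s5(37) and s6(42): 79
merge s2(44) and s3(66): 110
merge 79 and 110: 189
merge s4(148) and s1(169): 317
merge 189 and 317: 506
Huffman total = 79 + 110 + 189 + 317 + 506 = 1201 bits.
Saving = 1518 − 1201 = 317 bits.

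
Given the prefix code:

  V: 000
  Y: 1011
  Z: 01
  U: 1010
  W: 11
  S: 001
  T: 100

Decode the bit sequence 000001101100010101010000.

Read left to right; each codeword is recognised as soon as it completes (prefix code):
  000→V | 001→S | 1011→Y | 000→V | 1010→U | 1010→U | 000→V
Decoded message: VSYVUUV

VSYVUUV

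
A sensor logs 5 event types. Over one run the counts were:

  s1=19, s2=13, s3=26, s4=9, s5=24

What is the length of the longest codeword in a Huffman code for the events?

Merge the two lowest-weight nodes at each step:
combine s4(9), s2(13) → 22
combine s1(19), 22 → 41
combine s5(24), s3(26) → 50
combine 41, 50 → 91
Maximum depth reached is 3.

3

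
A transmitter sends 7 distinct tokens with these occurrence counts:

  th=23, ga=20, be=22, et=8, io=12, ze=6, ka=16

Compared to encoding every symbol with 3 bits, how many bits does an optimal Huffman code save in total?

Fixed-length: 3 bits × 107 symbols = 321 bits.
Huffman merges:
ze(6) + et(8) → 14
io(12) + 14 → 26
ka(16) + ga(20) → 36
be(22) + th(23) → 45
26 + 36 → 62
45 + 62 → 107
Huffman total = 14 + 26 + 36 + 45 + 62 + 107 = 290 bits.
Saving = 321 − 290 = 31 bits.

31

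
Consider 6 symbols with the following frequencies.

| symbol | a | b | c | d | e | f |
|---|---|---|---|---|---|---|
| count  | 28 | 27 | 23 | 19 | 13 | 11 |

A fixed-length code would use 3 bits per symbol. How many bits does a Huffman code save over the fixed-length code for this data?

55

Fixed-length: 3 bits × 121 symbols = 363 bits.
Huffman merges:
combine f(11), e(13) → 24
combine d(19), c(23) → 42
combine 24, b(27) → 51
combine a(28), 42 → 70
combine 51, 70 → 121
Huffman total = 24 + 42 + 51 + 70 + 121 = 308 bits.
Saving = 363 − 308 = 55 bits.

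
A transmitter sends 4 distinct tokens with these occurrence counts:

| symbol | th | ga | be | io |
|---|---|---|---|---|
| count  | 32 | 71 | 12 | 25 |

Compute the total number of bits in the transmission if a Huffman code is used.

Build the Huffman tree bottom-up:
be(12) + io(25) → 37
th(32) + 37 → 69
69 + ga(71) → 140
Each symbol's bit-cost is frequency × depth; summing gives 246 bits (equivalently 37 + 69 + 140).

246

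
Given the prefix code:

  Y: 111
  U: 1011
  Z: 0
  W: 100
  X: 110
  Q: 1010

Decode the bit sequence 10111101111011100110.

Read left to right; each codeword is recognised as soon as it completes (prefix code):
  1011→U | 110→X | 111→Y | 1011→U | 100→W | 110→X
Decoded message: UXYUWX

UXYUWX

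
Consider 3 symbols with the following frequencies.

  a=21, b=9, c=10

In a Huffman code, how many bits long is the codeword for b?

Huffman merges, smallest pair first:
b(9) + c(10) → 19
19 + a(21) → 40
b sits 2 levels below the root, so its codeword is 2 bits.

2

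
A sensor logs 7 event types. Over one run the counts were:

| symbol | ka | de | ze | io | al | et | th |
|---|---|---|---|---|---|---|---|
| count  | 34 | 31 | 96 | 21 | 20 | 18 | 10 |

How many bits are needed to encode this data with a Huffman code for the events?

567

Greedily combine the two least-frequent nodes:
merge th(10) and et(18): 28
merge al(20) and io(21): 41
merge 28 and de(31): 59
merge ka(34) and 41: 75
merge 59 and 75: 134
merge ze(96) and 134: 230
Total encoded bits = sum of merged weights = 28 + 41 + 59 + 75 + 134 + 230 = 567.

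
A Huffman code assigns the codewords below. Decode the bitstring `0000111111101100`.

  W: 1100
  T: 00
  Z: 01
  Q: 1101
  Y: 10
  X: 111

TTXXYW

Read left to right; each codeword is recognised as soon as it completes (prefix code):
  00→T | 00→T | 111→X | 111→X | 10→Y | 1100→W
Decoded message: TTXXYW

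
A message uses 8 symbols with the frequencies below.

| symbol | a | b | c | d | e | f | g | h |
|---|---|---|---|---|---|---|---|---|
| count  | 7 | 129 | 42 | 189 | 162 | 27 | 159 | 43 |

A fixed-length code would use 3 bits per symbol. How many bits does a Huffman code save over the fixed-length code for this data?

Fixed-length: 3 bits × 758 symbols = 2274 bits.
Huffman merges:
a(7) + f(27) → 34
34 + c(42) → 76
h(43) + 76 → 119
119 + b(129) → 248
g(159) + e(162) → 321
d(189) + 248 → 437
321 + 437 → 758
Huffman total = 34 + 76 + 119 + 248 + 321 + 437 + 758 = 1993 bits.
Saving = 2274 − 1993 = 281 bits.

281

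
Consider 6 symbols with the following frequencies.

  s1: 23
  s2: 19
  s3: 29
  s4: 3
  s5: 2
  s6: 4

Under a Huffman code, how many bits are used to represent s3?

Huffman merges, smallest pair first:
s5(2) + s4(3) → 5
s6(4) + 5 → 9
9 + s2(19) → 28
s1(23) + 28 → 51
s3(29) + 51 → 80
s3 is a child of the root — depth 1, so its codeword is a single bit.

1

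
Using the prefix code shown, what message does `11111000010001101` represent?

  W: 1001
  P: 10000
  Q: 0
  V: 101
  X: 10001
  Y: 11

Read left to right; each codeword is recognised as soon as it completes (prefix code):
  11→Y | 11→Y | 10000→P | 10001→X | 101→V
Decoded message: YYPXV

YYPXV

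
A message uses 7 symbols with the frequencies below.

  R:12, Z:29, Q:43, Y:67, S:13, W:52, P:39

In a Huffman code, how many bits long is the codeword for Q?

Repeatedly merge the two smallest:
combine R(12), S(13) → 25
combine 25, Z(29) → 54
combine P(39), Q(43) → 82
combine W(52), 54 → 106
combine Y(67), 82 → 149
combine 106, 149 → 255
Q's leaf is at depth 3, giving a 3-bit codeword.

3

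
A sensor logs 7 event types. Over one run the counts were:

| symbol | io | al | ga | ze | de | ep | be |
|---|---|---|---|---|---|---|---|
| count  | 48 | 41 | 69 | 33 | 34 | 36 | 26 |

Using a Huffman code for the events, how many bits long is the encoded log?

Merge the two smallest weights repeatedly:
merge be(26) and ze(33): 59
merge de(34) and ep(36): 70
merge al(41) and io(48): 89
merge 59 and ga(69): 128
merge 70 and 89: 159
merge 128 and 159: 287
The encoded length is the sum of every internal node's weight: 59 + 70 + 89 + 128 + 159 + 287 = 792 bits.

792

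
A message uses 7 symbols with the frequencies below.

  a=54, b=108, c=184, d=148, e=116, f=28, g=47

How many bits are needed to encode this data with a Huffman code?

1798

Merge the two smallest weights repeatedly:
f(28) + g(47) → 75
a(54) + 75 → 129
b(108) + e(116) → 224
129 + d(148) → 277
c(184) + 224 → 408
277 + 408 → 685
Each symbol's bit-cost is frequency × depth; summing gives 1798 bits (equivalently 75 + 129 + 224 + 277 + 408 + 685).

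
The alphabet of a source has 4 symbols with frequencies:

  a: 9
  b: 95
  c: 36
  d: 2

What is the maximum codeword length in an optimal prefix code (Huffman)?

Merge the two lowest-weight nodes at each step:
combine d(2), a(9) → 11
combine 11, c(36) → 47
combine 47, b(95) → 142
Maximum depth reached is 3.

3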